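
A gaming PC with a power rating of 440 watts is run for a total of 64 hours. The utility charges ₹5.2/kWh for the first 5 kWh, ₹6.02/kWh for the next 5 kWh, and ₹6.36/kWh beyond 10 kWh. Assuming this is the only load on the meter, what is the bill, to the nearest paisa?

₹171.60

Energy = 0.44 kW × 64 h = 28.16 kWh
Tier 1 (0–5 kWh): 5 × ₹5.2 = ₹26
Tier 2 (5–10 kWh): 5 × ₹6.02 = ₹30.1
Above 10 kWh: 18.16 × ₹6.36 = ₹115.4976
Bill = ₹171.60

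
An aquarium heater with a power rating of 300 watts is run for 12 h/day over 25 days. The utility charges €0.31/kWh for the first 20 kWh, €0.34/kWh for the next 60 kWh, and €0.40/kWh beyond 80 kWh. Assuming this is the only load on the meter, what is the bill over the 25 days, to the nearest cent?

€30.60

Runtime = 12 h/day × 25 days = 300 h
Energy = 0.3 kW × 300 h = 90 kWh
Tier 1 (0–20 kWh): 20 × €0.31 = €6.2
Tier 2 (20–80 kWh): 60 × €0.34 = €20.4
Above 80 kWh: 10 × €0.40 = €4
Bill = €30.60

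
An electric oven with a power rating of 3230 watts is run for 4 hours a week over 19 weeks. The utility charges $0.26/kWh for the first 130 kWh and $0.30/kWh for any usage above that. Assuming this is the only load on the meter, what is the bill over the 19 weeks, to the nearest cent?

$68.44

Runtime = 4 h/week × 19 weeks = 76 h
Energy = 3.23 kW × 76 h = 245.48 kWh
Tier 1 (0–130 kWh): 130 × $0.26 = $33.8
Above 130 kWh: 115.48 × $0.30 = $34.644
Bill = $68.44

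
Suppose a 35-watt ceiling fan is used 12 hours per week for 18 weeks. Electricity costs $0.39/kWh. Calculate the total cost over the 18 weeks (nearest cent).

$2.95

Runtime = 12 h/week × 18 weeks = 216 h
Energy = 0.035 kW × 216 h = 7.56 kWh
Cost = 7.56 kWh × $0.39/kWh = $2.95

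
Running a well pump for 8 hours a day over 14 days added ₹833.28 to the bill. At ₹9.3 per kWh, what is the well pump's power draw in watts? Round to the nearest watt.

800 W

Energy = ₹833.28 ÷ ₹9.3/kWh = 89.6 kWh
Runtime = 8 h/day × 14 days = 112 h
Power = 89.6 kWh ÷ 112 h = 0.8 kW = 800 W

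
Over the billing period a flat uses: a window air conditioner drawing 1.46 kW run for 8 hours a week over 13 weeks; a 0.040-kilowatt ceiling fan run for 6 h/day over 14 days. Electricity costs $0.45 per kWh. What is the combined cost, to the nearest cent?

$69.84

window air conditioner: Runtime = 8 h/week × 13 weeks = 104 h
window air conditioner: 1.46 kW × 104 h = 151.84 kWh
ceiling fan: Runtime = 6 h/day × 14 days = 84 h
ceiling fan: 0.04 kW × 84 h = 3.36 kWh
Total energy = 155.2 kWh
Cost = 155.2 × $0.45 = $69.84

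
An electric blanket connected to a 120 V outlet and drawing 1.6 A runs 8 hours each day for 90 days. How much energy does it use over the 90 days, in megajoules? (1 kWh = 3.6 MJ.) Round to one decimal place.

Power = 1.6 A × 120 V = 192 W = 0.192 kW
Runtime = 8 h/day × 90 days = 720 h
Energy = 0.192 kW × 720 h = 138.24 kWh
= 138.24 × 3.6 MJ = 497.7 MJ

497.7 MJ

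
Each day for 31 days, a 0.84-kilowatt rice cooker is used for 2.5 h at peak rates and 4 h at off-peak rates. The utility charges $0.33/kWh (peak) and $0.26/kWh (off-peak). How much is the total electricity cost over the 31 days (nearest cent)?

$48.56

Peak energy = 0.84 kW × 2.5 h × 31 = 65.1 kWh
Off-peak energy = 0.84 kW × 4 h × 31 = 104.16 kWh
Cost = 65.1 × $0.33 + 104.16 × $0.26 = $21.483 + $27.0816 = $48.56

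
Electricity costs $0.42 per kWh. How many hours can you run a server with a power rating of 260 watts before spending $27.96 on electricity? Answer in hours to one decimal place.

Energy available = $27.96 ÷ $0.42/kWh = 66.5714 kWh
Hours = 66.5714 kWh ÷ 0.26 kW = 256.0 h

256.0 h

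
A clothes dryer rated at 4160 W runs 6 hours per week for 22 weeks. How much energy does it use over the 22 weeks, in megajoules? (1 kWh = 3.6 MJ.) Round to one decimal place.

Runtime = 6 h/week × 22 weeks = 132 h
Energy = 4.16 kW × 132 h = 549.12 kWh
= 549.12 × 3.6 MJ = 1976.8 MJ

1976.8 MJ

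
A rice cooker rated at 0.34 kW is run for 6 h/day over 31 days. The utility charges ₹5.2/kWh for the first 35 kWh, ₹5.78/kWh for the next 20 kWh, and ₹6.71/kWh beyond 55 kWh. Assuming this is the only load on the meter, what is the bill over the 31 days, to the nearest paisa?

Runtime = 6 h/day × 31 days = 186 h
Energy = 0.34 kW × 186 h = 63.24 kWh
Tier 1 (0–35 kWh): 35 × ₹5.2 = ₹182
Tier 2 (35–55 kWh): 20 × ₹5.78 = ₹115.6
Above 55 kWh: 8.24 × ₹6.71 = ₹55.2904
Bill = ₹352.89

₹352.89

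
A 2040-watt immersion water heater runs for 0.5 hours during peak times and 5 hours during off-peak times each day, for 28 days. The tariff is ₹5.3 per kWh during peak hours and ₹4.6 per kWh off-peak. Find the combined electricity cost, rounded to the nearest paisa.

₹1465.13

Peak energy = 2.04 kW × 0.5 h × 28 = 28.56 kWh
Off-peak energy = 2.04 kW × 5 h × 28 = 285.6 kWh
Cost = 28.56 × ₹5.3 + 285.6 × ₹4.6 = ₹151.368 + ₹1313.76 = ₹1465.13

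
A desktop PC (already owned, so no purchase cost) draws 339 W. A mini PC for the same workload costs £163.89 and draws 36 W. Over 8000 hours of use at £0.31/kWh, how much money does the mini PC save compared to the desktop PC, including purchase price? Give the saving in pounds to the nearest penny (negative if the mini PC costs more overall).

£587.55

desktop PC: £0.00 + (339/1000) kW × 8000 h × £0.31 = £0.00 + £840.72 = £840.72
mini PC: £163.89 + (36/1000) kW × 8000 h × £0.31 = £163.89 + £89.28 = £253.17
Saving = £840.72 − £253.17 = £587.55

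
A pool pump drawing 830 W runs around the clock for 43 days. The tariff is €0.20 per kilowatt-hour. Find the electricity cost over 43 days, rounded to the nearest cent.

Runtime = 24 h × 43 = 1032 h
Energy = 0.83 kW × 1032 h = 856.56 kWh
Cost = 856.56 kWh × €0.20/kWh = €171.31

€171.31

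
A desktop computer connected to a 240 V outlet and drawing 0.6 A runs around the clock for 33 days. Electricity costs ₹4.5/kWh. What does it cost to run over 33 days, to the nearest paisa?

₹513.22

Power = 0.6 A × 240 V = 144 W = 0.144 kW
Runtime = 24 h × 33 = 792 h
Energy = 0.144 kW × 792 h = 114.048 kWh
Cost = 114.048 kWh × ₹4.5/kWh = ₹513.22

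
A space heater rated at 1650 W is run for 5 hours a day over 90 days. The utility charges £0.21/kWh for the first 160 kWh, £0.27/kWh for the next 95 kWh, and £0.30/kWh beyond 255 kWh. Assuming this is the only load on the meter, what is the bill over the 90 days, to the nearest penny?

£205.50

Runtime = 5 h/day × 90 days = 450 h
Energy = 1.65 kW × 450 h = 742.5 kWh
Tier 1 (0–160 kWh): 160 × £0.21 = £33.6
Tier 2 (160–255 kWh): 95 × £0.27 = £25.65
Above 255 kWh: 487.5 × £0.30 = £146.25
Bill = £205.50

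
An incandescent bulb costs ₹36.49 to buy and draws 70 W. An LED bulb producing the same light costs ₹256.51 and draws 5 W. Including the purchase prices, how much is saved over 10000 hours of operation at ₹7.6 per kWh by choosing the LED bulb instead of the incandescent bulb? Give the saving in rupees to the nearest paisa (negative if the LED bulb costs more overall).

₹4719.98

incandescent bulb: ₹36.49 + (70/1000) kW × 10000 h × ₹7.6 = ₹36.49 + ₹5320 = ₹5356.49
LED bulb: ₹256.51 + (5/1000) kW × 10000 h × ₹7.6 = ₹256.51 + ₹380 = ₹636.51
Saving = ₹5356.49 − ₹636.51 = ₹4719.98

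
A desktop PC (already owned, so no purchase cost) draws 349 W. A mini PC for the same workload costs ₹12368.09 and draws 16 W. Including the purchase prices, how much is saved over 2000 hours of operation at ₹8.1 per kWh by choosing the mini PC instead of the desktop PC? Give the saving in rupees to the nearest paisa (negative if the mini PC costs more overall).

-₹6973.49

desktop PC: ₹0.00 + (349/1000) kW × 2000 h × ₹8.1 = ₹0.00 + ₹5653.8 = ₹5653.8
mini PC: ₹12368.09 + (16/1000) kW × 2000 h × ₹8.1 = ₹12368.09 + ₹259.2 = ₹12627.29
Saving = ₹5653.8 − ₹12627.29 = −₹6973.49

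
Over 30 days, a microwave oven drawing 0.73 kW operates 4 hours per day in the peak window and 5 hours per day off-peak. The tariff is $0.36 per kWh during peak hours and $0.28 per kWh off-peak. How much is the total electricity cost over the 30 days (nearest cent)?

$62.20

Peak energy = 0.73 kW × 4 h × 30 = 87.6 kWh
Off-peak energy = 0.73 kW × 5 h × 30 = 109.5 kWh
Cost = 87.6 × $0.36 + 109.5 × $0.28 = $31.536 + $30.66 = $62.20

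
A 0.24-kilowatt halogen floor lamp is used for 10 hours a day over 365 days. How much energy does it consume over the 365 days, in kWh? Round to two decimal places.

876.00 kWh

Runtime = 10 h/day × 365 days = 3650 h
Energy = 0.24 kW × 3650 h = 876 kWh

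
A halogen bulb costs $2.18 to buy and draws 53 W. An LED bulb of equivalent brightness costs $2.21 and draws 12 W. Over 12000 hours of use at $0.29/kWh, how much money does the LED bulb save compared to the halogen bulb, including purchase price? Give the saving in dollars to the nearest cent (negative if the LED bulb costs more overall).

$142.65

halogen bulb: $2.18 + (53/1000) kW × 12000 h × $0.29 = $2.18 + $184.44 = $186.62
LED bulb: $2.21 + (12/1000) kW × 12000 h × $0.29 = $2.21 + $41.76 = $43.97
Saving = $186.62 − $43.97 = $142.65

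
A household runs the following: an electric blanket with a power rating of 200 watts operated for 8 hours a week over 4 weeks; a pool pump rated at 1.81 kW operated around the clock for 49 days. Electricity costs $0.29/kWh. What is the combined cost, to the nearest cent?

$619.14

electric blanket: Runtime = 8 h/week × 4 weeks = 32 h
electric blanket: 0.2 kW × 32 h = 6.4 kWh
pool pump: Runtime = 24 h × 49 = 1176 h
pool pump: 1.81 kW × 1176 h = 2128.56 kWh
Total energy = 2134.96 kWh
Cost = 2134.96 × $0.29 = $619.14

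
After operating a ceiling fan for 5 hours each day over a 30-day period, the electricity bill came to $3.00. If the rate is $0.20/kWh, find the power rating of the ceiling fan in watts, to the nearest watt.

100 W

Energy = $3.00 ÷ $0.20/kWh = 15 kWh
Runtime = 5 h/day × 30 days = 150 h
Power = 15 kWh ÷ 150 h = 0.1 kW = 100 W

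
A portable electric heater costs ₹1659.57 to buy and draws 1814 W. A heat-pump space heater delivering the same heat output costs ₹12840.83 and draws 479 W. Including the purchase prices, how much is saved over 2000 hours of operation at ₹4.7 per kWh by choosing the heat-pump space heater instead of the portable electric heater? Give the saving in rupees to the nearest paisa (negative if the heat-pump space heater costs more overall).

portable electric heater: ₹1659.57 + (1814/1000) kW × 2000 h × ₹4.7 = ₹1659.57 + ₹17051.6 = ₹18711.17
heat-pump space heater: ₹12840.83 + (479/1000) kW × 2000 h × ₹4.7 = ₹12840.83 + ₹4502.6 = ₹17343.43
Saving = ₹18711.17 − ₹17343.43 = ₹1367.74

₹1367.74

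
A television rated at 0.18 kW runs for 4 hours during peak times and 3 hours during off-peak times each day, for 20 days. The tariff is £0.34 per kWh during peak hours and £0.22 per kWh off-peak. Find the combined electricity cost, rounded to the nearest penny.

£7.27

Peak energy = 0.18 kW × 4 h × 20 = 14.4 kWh
Off-peak energy = 0.18 kW × 3 h × 20 = 10.8 kWh
Cost = 14.4 × £0.34 + 10.8 × £0.22 = £4.896 + £2.376 = £7.27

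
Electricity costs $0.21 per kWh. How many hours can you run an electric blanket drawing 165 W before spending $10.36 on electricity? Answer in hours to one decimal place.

Energy available = $10.36 ÷ $0.21/kWh = 49.3333 kWh
Hours = 49.3333 kWh ÷ 0.165 kW = 299.0 h

299.0 h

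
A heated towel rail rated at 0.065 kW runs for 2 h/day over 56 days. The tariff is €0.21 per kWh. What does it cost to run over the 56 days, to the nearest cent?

Runtime = 2 h/day × 56 days = 112 h
Energy = 0.065 kW × 112 h = 7.28 kWh
Cost = 7.28 kWh × €0.21/kWh = €1.53

€1.53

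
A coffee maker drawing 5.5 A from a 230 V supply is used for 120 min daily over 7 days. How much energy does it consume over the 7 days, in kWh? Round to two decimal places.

Power = 5.5 A × 230 V = 1265 W = 1.265 kW
Runtime = 120 min × 7 = 840 min = 14 h
Energy = 1.265 kW × 14 h = 17.71 kWh

17.71 kWh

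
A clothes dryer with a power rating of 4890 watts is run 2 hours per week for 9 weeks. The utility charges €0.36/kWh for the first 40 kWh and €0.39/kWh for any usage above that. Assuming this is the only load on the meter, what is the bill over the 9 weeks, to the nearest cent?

€33.13

Runtime = 2 h/week × 9 weeks = 18 h
Energy = 4.89 kW × 18 h = 88.02 kWh
Tier 1 (0–40 kWh): 40 × €0.36 = €14.4
Above 40 kWh: 48.02 × €0.39 = €18.7278
Bill = €33.13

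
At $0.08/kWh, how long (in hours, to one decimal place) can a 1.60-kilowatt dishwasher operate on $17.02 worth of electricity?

133.0 h

Energy available = $17.02 ÷ $0.08/kWh = 212.75 kWh
Hours = 212.75 kWh ÷ 1.6 kW = 133.0 h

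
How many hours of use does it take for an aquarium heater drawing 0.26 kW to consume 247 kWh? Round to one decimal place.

Hours = 247 kWh ÷ 0.26 kW = 950.0 h

950.0 h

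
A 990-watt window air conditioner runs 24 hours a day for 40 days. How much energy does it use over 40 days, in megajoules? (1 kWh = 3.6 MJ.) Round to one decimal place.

Runtime = 24 h × 40 = 960 h
Energy = 0.99 kW × 960 h = 950.4 kWh
= 950.4 × 3.6 MJ = 3421.4 MJ

3421.4 MJ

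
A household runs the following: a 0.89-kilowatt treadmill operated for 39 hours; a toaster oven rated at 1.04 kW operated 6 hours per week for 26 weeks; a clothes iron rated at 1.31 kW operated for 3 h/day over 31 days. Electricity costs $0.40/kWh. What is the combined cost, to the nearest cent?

$127.51

treadmill: 0.89 kW × 39 h = 34.71 kWh
toaster oven: Runtime = 6 h/week × 26 weeks = 156 h
toaster oven: 1.04 kW × 156 h = 162.24 kWh
clothes iron: Runtime = 3 h/day × 31 days = 93 h
clothes iron: 1.31 kW × 93 h = 121.83 kWh
Total energy = 318.78 kWh
Cost = 318.78 × $0.40 = $127.51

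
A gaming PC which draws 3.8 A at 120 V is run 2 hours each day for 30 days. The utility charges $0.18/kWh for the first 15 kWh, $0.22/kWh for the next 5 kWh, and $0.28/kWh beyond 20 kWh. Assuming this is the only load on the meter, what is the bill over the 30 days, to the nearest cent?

$5.86

Power = 3.8 A × 120 V = 456 W = 0.456 kW
Runtime = 2 h/day × 30 days = 60 h
Energy = 0.456 kW × 60 h = 27.36 kWh
Tier 1 (0–15 kWh): 15 × $0.18 = $2.7
Tier 2 (15–20 kWh): 5 × $0.22 = $1.1
Above 20 kWh: 7.36 × $0.28 = $2.0608
Bill = $5.86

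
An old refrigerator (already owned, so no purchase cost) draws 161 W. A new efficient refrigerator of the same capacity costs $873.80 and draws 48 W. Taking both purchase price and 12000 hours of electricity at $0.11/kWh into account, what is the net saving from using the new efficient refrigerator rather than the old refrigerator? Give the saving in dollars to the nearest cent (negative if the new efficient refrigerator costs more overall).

-$724.64

old refrigerator: $0.00 + (161/1000) kW × 12000 h × $0.11 = $0.00 + $212.52 = $212.52
new efficient refrigerator: $873.80 + (48/1000) kW × 12000 h × $0.11 = $873.80 + $63.36 = $937.16
Saving = $212.52 − $937.16 = −$724.64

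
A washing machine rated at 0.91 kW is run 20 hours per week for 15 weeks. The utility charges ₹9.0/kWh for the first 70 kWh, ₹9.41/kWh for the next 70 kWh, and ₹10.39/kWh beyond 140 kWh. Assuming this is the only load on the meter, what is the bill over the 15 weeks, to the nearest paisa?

₹2670.57

Runtime = 20 h/week × 15 weeks = 300 h
Energy = 0.91 kW × 300 h = 273 kWh
Tier 1 (0–70 kWh): 70 × ₹9.0 = ₹630
Tier 2 (70–140 kWh): 70 × ₹9.41 = ₹658.7
Above 140 kWh: 133 × ₹10.39 = ₹1381.87
Bill = ₹2670.57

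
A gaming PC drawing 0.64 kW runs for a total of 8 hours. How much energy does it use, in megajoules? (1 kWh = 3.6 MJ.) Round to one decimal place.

Energy = 0.64 kW × 8 h = 5.12 kWh
= 5.12 × 3.6 MJ = 18.4 MJ

18.4 MJ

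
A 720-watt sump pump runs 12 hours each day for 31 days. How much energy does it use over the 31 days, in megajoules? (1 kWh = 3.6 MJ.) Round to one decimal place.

Runtime = 12 h/day × 31 days = 372 h
Energy = 0.72 kW × 372 h = 267.84 kWh
= 267.84 × 3.6 MJ = 964.2 MJ

964.2 MJ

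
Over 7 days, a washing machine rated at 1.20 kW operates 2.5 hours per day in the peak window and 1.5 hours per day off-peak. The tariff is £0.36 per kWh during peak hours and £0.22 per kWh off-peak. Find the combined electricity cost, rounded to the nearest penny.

£10.33

Peak energy = 1.2 kW × 2.5 h × 7 = 21 kWh
Off-peak energy = 1.2 kW × 1.5 h × 7 = 12.6 kWh
Cost = 21 × £0.36 + 12.6 × £0.22 = £7.56 + £2.772 = £10.33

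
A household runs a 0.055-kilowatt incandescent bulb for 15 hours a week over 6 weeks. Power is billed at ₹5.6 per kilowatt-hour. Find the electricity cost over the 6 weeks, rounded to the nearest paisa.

Runtime = 15 h/week × 6 weeks = 90 h
Energy = 0.055 kW × 90 h = 4.95 kWh
Cost = 4.95 kWh × ₹5.6/kWh = ₹27.72

₹27.72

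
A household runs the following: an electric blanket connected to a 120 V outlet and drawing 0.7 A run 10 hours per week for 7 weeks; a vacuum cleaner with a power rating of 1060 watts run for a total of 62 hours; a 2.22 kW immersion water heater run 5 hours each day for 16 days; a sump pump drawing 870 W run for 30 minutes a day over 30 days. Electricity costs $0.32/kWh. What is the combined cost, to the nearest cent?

$83.92

electric blanket: Power = 0.7 A × 120 V = 84 W = 0.084 kW
electric blanket: Runtime = 10 h/week × 7 weeks = 70 h
electric blanket: 0.084 kW × 70 h = 5.88 kWh
vacuum cleaner: 1.06 kW × 62 h = 65.72 kWh
immersion water heater: Runtime = 5 h/day × 16 days = 80 h
immersion water heater: 2.22 kW × 80 h = 177.6 kWh
sump pump: Runtime = 30 min × 30 = 900 min = 15 h
sump pump: 0.87 kW × 15 h = 13.05 kWh
Total energy = 262.25 kWh
Cost = 262.25 × $0.32 = $83.92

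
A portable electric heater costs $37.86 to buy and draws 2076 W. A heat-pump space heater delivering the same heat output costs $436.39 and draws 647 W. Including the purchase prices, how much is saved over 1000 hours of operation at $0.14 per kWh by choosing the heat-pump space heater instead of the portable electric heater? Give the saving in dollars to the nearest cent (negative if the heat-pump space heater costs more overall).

-$198.47

portable electric heater: $37.86 + (2076/1000) kW × 1000 h × $0.14 = $37.86 + $290.64 = $328.5
heat-pump space heater: $436.39 + (647/1000) kW × 1000 h × $0.14 = $436.39 + $90.58 = $526.97
Saving = $328.5 − $526.97 = −$198.47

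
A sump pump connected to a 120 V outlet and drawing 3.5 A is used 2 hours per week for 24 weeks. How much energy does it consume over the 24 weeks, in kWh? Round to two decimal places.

20.16 kWh

Power = 3.5 A × 120 V = 420 W = 0.42 kW
Runtime = 2 h/week × 24 weeks = 48 h
Energy = 0.42 kW × 48 h = 20.16 kWh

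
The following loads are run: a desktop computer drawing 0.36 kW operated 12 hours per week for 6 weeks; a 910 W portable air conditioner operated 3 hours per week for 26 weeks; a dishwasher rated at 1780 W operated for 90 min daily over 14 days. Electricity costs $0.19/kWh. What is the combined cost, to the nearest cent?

desktop computer: Runtime = 12 h/week × 6 weeks = 72 h
desktop computer: 0.36 kW × 72 h = 25.92 kWh
portable air conditioner: Runtime = 3 h/week × 26 weeks = 78 h
portable air conditioner: 0.91 kW × 78 h = 70.98 kWh
dishwasher: Runtime = 90 min × 14 = 1260 min = 21 h
dishwasher: 1.78 kW × 21 h = 37.38 kWh
Total energy = 134.28 kWh
Cost = 134.28 × $0.19 = $25.51

$25.51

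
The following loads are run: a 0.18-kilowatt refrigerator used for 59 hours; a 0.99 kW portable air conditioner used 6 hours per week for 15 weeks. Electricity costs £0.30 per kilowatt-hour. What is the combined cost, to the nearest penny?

refrigerator: 0.18 kW × 59 h = 10.62 kWh
portable air conditioner: Runtime = 6 h/week × 15 weeks = 90 h
portable air conditioner: 0.99 kW × 90 h = 89.1 kWh
Total energy = 99.72 kWh
Cost = 99.72 × £0.30 = £29.92

£29.92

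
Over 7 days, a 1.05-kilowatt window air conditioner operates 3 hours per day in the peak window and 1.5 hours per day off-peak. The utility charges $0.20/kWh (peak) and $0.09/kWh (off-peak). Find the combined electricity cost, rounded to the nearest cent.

$5.40

Peak energy = 1.05 kW × 3 h × 7 = 22.05 kWh
Off-peak energy = 1.05 kW × 1.5 h × 7 = 11.025 kWh
Cost = 22.05 × $0.20 + 11.025 × $0.09 = $4.41 + $0.99225 = $5.40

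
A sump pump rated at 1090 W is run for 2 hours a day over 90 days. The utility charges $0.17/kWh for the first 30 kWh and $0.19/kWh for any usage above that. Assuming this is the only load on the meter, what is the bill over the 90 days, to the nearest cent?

$36.68

Runtime = 2 h/day × 90 days = 180 h
Energy = 1.09 kW × 180 h = 196.2 kWh
Tier 1 (0–30 kWh): 30 × $0.17 = $5.1
Above 30 kWh: 166.2 × $0.19 = $31.578
Bill = $36.68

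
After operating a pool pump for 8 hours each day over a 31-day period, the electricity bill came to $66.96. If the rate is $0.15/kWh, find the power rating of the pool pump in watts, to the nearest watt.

1800 W

Energy = $66.96 ÷ $0.15/kWh = 446.4 kWh
Runtime = 8 h/day × 31 days = 248 h
Power = 446.4 kWh ÷ 248 h = 1.8 kW = 1800 W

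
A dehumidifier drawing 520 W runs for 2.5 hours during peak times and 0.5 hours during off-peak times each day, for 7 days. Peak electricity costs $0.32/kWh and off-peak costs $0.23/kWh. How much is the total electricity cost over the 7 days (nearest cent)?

Peak energy = 0.52 kW × 2.5 h × 7 = 9.1 kWh
Off-peak energy = 0.52 kW × 0.5 h × 7 = 1.82 kWh
Cost = 9.1 × $0.32 + 1.82 × $0.23 = $2.912 + $0.4186 = $3.33

$3.33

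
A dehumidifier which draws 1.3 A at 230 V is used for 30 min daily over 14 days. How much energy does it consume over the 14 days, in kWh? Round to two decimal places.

2.09 kWh

Power = 1.3 A × 230 V = 299 W = 0.299 kW
Runtime = 30 min × 14 = 420 min = 7 h
Energy = 0.299 kW × 7 h = 2.093 kWh ≈ 2.09 kWh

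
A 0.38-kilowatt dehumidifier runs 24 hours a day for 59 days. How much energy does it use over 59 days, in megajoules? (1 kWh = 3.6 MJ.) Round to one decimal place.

1937.1 MJ

Runtime = 24 h × 59 = 1416 h
Energy = 0.38 kW × 1416 h = 538.08 kWh
= 538.08 × 3.6 MJ = 1937.1 MJ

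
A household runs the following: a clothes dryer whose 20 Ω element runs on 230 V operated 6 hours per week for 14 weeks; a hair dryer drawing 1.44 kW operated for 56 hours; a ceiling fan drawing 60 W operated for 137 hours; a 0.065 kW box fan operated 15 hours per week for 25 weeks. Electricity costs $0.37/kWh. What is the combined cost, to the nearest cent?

$124.10

clothes dryer: Power = V²/R = 230²/20 = 2645 W = 2.645 kW
clothes dryer: Runtime = 6 h/week × 14 weeks = 84 h
clothes dryer: 2.645 kW × 84 h = 222.18 kWh
hair dryer: 1.44 kW × 56 h = 80.64 kWh
ceiling fan: 0.06 kW × 137 h = 8.22 kWh
box fan: Runtime = 15 h/week × 25 weeks = 375 h
box fan: 0.065 kW × 375 h = 24.375 kWh
Total energy = 335.415 kWh
Cost = 335.415 × $0.37 = $124.10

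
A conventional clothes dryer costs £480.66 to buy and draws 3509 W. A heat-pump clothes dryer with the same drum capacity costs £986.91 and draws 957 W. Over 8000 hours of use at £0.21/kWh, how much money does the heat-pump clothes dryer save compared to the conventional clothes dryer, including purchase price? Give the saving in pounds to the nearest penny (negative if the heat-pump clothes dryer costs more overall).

conventional clothes dryer: £480.66 + (3509/1000) kW × 8000 h × £0.21 = £480.66 + £5895.12 = £6375.78
heat-pump clothes dryer: £986.91 + (957/1000) kW × 8000 h × £0.21 = £986.91 + £1607.76 = £2594.67
Saving = £6375.78 − £2594.67 = £3781.11

£3781.11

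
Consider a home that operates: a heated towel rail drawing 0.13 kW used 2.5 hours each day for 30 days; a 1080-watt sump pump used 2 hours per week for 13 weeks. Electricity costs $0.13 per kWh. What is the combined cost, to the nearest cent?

heated towel rail: Runtime = 2.5 h/day × 30 days = 75 h
heated towel rail: 0.13 kW × 75 h = 9.75 kWh
sump pump: Runtime = 2 h/week × 13 weeks = 26 h
sump pump: 1.08 kW × 26 h = 28.08 kWh
Total energy = 37.83 kWh
Cost = 37.83 × $0.13 = $4.92

$4.92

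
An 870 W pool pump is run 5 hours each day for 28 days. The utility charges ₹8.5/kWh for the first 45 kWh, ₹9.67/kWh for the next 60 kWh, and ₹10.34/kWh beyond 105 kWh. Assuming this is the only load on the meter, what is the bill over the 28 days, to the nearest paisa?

Runtime = 5 h/day × 28 days = 140 h
Energy = 0.87 kW × 140 h = 121.8 kWh
Tier 1 (0–45 kWh): 45 × ₹8.5 = ₹382.5
Tier 2 (45–105 kWh): 60 × ₹9.67 = ₹580.2
Above 105 kWh: 16.8 × ₹10.34 = ₹173.712
Bill = ₹1136.41

₹1136.41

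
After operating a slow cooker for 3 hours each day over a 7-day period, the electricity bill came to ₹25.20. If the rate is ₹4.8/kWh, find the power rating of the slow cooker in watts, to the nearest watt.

250 W

Energy = ₹25.20 ÷ ₹4.8/kWh = 5.25 kWh
Runtime = 3 h/day × 7 days = 21 h
Power = 5.25 kWh ÷ 21 h = 0.25 kW = 250 W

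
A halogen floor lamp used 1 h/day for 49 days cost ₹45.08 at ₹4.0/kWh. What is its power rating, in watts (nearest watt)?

Energy = ₹45.08 ÷ ₹4.0/kWh = 11.27 kWh
Runtime = 1 h/day × 49 days = 49 h
Power = 11.27 kWh ÷ 49 h = 0.23 kW = 230 W

230 W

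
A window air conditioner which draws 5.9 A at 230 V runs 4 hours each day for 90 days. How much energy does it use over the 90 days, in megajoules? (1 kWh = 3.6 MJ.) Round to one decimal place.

1758.7 MJ

Power = 5.9 A × 230 V = 1357 W = 1.357 kW
Runtime = 4 h/day × 90 days = 360 h
Energy = 1.357 kW × 360 h = 488.52 kWh
= 488.52 × 3.6 MJ = 1758.7 MJ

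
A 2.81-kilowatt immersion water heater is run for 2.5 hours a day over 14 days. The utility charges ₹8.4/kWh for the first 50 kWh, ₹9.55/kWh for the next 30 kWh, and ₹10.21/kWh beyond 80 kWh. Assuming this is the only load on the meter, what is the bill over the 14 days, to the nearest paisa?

Runtime = 2.5 h/day × 14 days = 35 h
Energy = 2.81 kW × 35 h = 98.35 kWh
Tier 1 (0–50 kWh): 50 × ₹8.4 = ₹420
Tier 2 (50–80 kWh): 30 × ₹9.55 = ₹286.5
Above 80 kWh: 18.35 × ₹10.21 = ₹187.3535
Bill = ₹893.85

₹893.85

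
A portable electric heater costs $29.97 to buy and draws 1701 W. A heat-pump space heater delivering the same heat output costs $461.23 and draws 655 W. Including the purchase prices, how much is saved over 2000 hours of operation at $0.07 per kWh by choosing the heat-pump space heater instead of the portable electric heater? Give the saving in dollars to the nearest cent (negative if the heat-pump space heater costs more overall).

portable electric heater: $29.97 + (1701/1000) kW × 2000 h × $0.07 = $29.97 + $238.14 = $268.11
heat-pump space heater: $461.23 + (655/1000) kW × 2000 h × $0.07 = $461.23 + $91.7 = $552.93
Saving = $268.11 − $552.93 = −$284.82

-$284.82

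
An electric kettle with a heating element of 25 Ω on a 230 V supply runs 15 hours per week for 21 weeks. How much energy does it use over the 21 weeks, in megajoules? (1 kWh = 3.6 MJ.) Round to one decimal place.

2399.5 MJ

Power = V²/R = 230²/25 = 2116 W = 2.116 kW
Runtime = 15 h/week × 21 weeks = 315 h
Energy = 2.116 kW × 315 h = 666.54 kWh
= 666.54 × 3.6 MJ = 2399.5 MJ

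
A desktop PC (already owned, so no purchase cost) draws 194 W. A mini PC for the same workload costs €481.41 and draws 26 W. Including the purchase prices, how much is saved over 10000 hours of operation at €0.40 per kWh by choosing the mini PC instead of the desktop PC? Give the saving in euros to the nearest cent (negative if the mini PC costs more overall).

€190.59

desktop PC: €0.00 + (194/1000) kW × 10000 h × €0.40 = €0.00 + €776 = €776
mini PC: €481.41 + (26/1000) kW × 10000 h × €0.40 = €481.41 + €104 = €585.41
Saving = €776 − €585.41 = €190.59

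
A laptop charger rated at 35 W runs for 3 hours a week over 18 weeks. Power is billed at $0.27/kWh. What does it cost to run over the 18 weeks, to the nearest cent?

$0.51

Runtime = 3 h/week × 18 weeks = 54 h
Energy = 0.035 kW × 54 h = 1.89 kWh
Cost = 1.89 kWh × $0.27/kWh = $0.51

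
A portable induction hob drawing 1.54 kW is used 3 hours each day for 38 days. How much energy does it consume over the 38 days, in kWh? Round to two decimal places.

175.56 kWh

Runtime = 3 h/day × 38 days = 114 h
Energy = 1.54 kW × 114 h = 175.56 kWh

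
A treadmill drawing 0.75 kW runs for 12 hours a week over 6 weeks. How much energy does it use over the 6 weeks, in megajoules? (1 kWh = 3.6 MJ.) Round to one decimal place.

Runtime = 12 h/week × 6 weeks = 72 h
Energy = 0.75 kW × 72 h = 54 kWh
= 54 × 3.6 MJ = 194.4 MJ

194.4 MJ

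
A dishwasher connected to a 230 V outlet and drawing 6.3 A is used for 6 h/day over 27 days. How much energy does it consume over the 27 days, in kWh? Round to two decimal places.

234.74 kWh

Power = 6.3 A × 230 V = 1449 W = 1.449 kW
Runtime = 6 h/day × 27 days = 162 h
Energy = 1.449 kW × 162 h = 234.738 kWh ≈ 234.74 kWh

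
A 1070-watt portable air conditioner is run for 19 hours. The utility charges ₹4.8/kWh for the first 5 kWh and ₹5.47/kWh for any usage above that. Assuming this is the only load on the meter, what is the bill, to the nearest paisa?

₹107.86

Energy = 1.07 kW × 19 h = 20.33 kWh
Tier 1 (0–5 kWh): 5 × ₹4.8 = ₹24
Above 5 kWh: 15.33 × ₹5.47 = ₹83.8551
Bill = ₹107.86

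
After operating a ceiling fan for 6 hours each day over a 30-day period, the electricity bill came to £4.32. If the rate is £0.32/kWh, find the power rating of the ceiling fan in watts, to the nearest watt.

Energy = £4.32 ÷ £0.32/kWh = 13.5 kWh
Runtime = 6 h/day × 30 days = 180 h
Power = 13.5 kWh ÷ 180 h = 0.075 kW = 75 W

75 W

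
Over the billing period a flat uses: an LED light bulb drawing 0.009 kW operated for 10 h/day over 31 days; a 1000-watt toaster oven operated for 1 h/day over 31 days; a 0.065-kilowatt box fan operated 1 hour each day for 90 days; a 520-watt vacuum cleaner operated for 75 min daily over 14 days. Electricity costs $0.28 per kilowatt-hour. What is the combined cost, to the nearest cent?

$13.65

LED light bulb: Runtime = 10 h/day × 31 days = 310 h
LED light bulb: 0.009 kW × 310 h = 2.79 kWh
toaster oven: Runtime = 1 h/day × 31 days = 31 h
toaster oven: 1 kW × 31 h = 31 kWh
box fan: Runtime = 1 h/day × 90 days = 90 h
box fan: 0.065 kW × 90 h = 5.85 kWh
vacuum cleaner: Runtime = 75 min × 14 = 1050 min = 17.5 h
vacuum cleaner: 0.52 kW × 17.5 h = 9.1 kWh
Total energy = 48.74 kWh
Cost = 48.74 × $0.28 = $13.65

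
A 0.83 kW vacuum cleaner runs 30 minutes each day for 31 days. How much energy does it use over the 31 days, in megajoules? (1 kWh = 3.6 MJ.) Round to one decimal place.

Runtime = 30 min × 31 = 930 min = 15.5 h
Energy = 0.83 kW × 15.5 h = 12.865 kWh
= 12.865 × 3.6 MJ = 46.3 MJ

46.3 MJ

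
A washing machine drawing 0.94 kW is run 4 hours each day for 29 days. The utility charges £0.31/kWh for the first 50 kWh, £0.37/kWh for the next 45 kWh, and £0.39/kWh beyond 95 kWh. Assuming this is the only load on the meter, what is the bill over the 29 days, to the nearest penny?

Runtime = 4 h/day × 29 days = 116 h
Energy = 0.94 kW × 116 h = 109.04 kWh
Tier 1 (0–50 kWh): 50 × £0.31 = £15.5
Tier 2 (50–95 kWh): 45 × £0.37 = £16.65
Above 95 kWh: 14.04 × £0.39 = £5.4756
Bill = £37.63

£37.63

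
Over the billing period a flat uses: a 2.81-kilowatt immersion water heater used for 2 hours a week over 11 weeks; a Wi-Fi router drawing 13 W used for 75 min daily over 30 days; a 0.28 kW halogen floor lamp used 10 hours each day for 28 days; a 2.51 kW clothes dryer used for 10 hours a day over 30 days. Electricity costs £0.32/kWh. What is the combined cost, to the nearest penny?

immersion water heater: Runtime = 2 h/week × 11 weeks = 22 h
immersion water heater: 2.81 kW × 22 h = 61.82 kWh
Wi-Fi router: Runtime = 75 min × 30 = 2250 min = 37.5 h
Wi-Fi router: 0.013 kW × 37.5 h = 0.4875 kWh
halogen floor lamp: Runtime = 10 h/day × 28 days = 280 h
halogen floor lamp: 0.28 kW × 280 h = 78.4 kWh
clothes dryer: Runtime = 10 h/day × 30 days = 300 h
clothes dryer: 2.51 kW × 300 h = 753 kWh
Total energy = 893.7075 kWh
Cost = 893.7075 × £0.32 = £285.99

£285.99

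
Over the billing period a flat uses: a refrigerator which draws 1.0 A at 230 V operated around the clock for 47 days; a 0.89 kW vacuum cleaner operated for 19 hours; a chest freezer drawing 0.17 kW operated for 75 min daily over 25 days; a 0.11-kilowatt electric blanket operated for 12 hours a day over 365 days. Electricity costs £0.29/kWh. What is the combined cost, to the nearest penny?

£221.40

refrigerator: Power = 1.0 A × 230 V = 230 W = 0.23 kW
refrigerator: Runtime = 24 h × 47 = 1128 h
refrigerator: 0.23 kW × 1128 h = 259.44 kWh
vacuum cleaner: 0.89 kW × 19 h = 16.91 kWh
chest freezer: Runtime = 75 min × 25 = 1875 min = 31.25 h
chest freezer: 0.17 kW × 31.25 h = 5.3125 kWh
electric blanket: Runtime = 12 h/day × 365 days = 4380 h
electric blanket: 0.11 kW × 4380 h = 481.8 kWh
Total energy = 763.4625 kWh
Cost = 763.4625 × £0.29 = £221.40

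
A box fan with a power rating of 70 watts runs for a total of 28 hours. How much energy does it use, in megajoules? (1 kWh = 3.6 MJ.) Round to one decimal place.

Energy = 0.07 kW × 28 h = 1.96 kWh
= 1.96 × 3.6 MJ = 7.1 MJ

7.1 MJ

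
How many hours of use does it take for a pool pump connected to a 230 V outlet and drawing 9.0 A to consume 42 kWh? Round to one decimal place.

20.3 h

Power = 9.0 A × 230 V = 2070 W = 2.07 kW
Hours = 42 kWh ÷ 2.07 kW = 20.3 h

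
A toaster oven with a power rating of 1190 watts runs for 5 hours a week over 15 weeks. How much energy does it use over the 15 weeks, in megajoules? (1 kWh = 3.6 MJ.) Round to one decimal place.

Runtime = 5 h/week × 15 weeks = 75 h
Energy = 1.19 kW × 75 h = 89.25 kWh
= 89.25 × 3.6 MJ = 321.3 MJ

321.3 MJ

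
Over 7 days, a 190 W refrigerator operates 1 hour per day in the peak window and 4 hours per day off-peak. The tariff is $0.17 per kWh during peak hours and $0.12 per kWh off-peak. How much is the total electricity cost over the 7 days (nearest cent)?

Peak energy = 0.19 kW × 1 h × 7 = 1.33 kWh
Off-peak energy = 0.19 kW × 4 h × 7 = 5.32 kWh
Cost = 1.33 × $0.17 + 5.32 × $0.12 = $0.2261 + $0.6384 = $0.86

$0.86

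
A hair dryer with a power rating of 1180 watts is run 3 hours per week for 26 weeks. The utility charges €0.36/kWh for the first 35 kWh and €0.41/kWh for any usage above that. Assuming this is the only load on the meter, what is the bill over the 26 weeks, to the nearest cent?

€35.99

Runtime = 3 h/week × 26 weeks = 78 h
Energy = 1.18 kW × 78 h = 92.04 kWh
Tier 1 (0–35 kWh): 35 × €0.36 = €12.6
Above 35 kWh: 57.04 × €0.41 = €23.3864
Bill = €35.99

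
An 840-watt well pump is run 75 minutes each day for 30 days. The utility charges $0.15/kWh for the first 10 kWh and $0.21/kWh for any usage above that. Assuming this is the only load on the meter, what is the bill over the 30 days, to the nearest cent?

Runtime = 75 min × 30 = 2250 min = 37.5 h
Energy = 0.84 kW × 37.5 h = 31.5 kWh
Tier 1 (0–10 kWh): 10 × $0.15 = $1.5
Above 10 kWh: 21.5 × $0.21 = $4.515
Bill = $6.02

$6.02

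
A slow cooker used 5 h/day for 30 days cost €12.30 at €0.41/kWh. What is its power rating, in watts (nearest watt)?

200 W

Energy = €12.30 ÷ €0.41/kWh = 30 kWh
Runtime = 5 h/day × 30 days = 150 h
Power = 30 kWh ÷ 150 h = 0.2 kW = 200 W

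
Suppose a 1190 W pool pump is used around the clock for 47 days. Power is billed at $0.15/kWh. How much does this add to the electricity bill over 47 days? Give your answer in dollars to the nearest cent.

$201.35

Runtime = 24 h × 47 = 1128 h
Energy = 1.19 kW × 1128 h = 1342.32 kWh
Cost = 1342.32 kWh × $0.15/kWh = $201.35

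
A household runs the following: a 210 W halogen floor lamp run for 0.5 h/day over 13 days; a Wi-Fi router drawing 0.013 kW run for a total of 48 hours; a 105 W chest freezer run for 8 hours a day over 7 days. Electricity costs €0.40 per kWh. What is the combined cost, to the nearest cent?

€3.15

halogen floor lamp: Runtime = 0.5 h/day × 13 days = 6.5 h
halogen floor lamp: 0.21 kW × 6.5 h = 1.365 kWh
Wi-Fi router: 0.013 kW × 48 h = 0.624 kWh
chest freezer: Runtime = 8 h/day × 7 days = 56 h
chest freezer: 0.105 kW × 56 h = 5.88 kWh
Total energy = 7.869 kWh
Cost = 7.869 × €0.40 = €3.15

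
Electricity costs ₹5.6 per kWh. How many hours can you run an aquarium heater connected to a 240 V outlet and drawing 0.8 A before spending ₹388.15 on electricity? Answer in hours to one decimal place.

Power = 0.8 A × 240 V = 192 W = 0.192 kW
Energy available = ₹388.15 ÷ ₹5.6/kWh = 69.3125 kWh
Hours = 69.3125 kWh ÷ 0.192 kW = 361.0 h

361.0 h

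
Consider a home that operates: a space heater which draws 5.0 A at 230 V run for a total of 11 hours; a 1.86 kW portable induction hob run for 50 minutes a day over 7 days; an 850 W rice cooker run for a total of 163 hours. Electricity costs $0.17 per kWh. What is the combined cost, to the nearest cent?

$27.55

space heater: Power = 5.0 A × 230 V = 1150 W = 1.15 kW
space heater: 1.15 kW × 11 h = 12.65 kWh
portable induction hob: Runtime = 50 min × 7 = 350 min = 5.833333… h
portable induction hob: 1.86 kW × 5.833333… h = 10.85 kWh
rice cooker: 0.85 kW × 163 h = 138.55 kWh
Total energy = 162.05 kWh
Cost = 162.05 × $0.17 = $27.55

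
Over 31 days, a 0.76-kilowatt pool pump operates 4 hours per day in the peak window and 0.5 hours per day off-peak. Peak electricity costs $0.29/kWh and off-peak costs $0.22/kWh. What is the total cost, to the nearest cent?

$29.92

Peak energy = 0.76 kW × 4 h × 31 = 94.24 kWh
Off-peak energy = 0.76 kW × 0.5 h × 31 = 11.78 kWh
Cost = 94.24 × $0.29 + 11.78 × $0.22 = $27.3296 + $2.5916 = $29.92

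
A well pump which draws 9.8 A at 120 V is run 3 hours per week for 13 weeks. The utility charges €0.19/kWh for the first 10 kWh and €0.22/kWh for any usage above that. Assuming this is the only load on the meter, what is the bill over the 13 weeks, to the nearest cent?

Power = 9.8 A × 120 V = 1176 W = 1.176 kW
Runtime = 3 h/week × 13 weeks = 39 h
Energy = 1.176 kW × 39 h = 45.864 kWh
Tier 1 (0–10 kWh): 10 × €0.19 = €1.9
Above 10 kWh: 35.864 × €0.22 = €7.89008
Bill = €9.79

€9.79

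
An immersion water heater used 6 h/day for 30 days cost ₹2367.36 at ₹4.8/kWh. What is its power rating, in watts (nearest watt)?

2740 W

Energy = ₹2367.36 ÷ ₹4.8/kWh = 493.2 kWh
Runtime = 6 h/day × 30 days = 180 h
Power = 493.2 kWh ÷ 180 h = 2.74 kW = 2740 W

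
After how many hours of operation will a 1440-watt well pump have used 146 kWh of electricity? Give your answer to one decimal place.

Hours = 146 kWh ÷ 1.44 kW = 101.4 h

101.4 h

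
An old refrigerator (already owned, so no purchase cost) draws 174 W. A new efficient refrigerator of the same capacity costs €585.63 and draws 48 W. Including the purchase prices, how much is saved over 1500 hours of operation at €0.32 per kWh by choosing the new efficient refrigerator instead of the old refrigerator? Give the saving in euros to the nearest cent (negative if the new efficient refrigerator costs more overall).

old refrigerator: €0.00 + (174/1000) kW × 1500 h × €0.32 = €0.00 + €83.52 = €83.52
new efficient refrigerator: €585.63 + (48/1000) kW × 1500 h × €0.32 = €585.63 + €23.04 = €608.67
Saving = €83.52 − €608.67 = −€525.15

-€525.15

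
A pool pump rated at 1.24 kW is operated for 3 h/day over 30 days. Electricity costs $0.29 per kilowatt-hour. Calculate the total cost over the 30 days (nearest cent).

$32.36

Runtime = 3 h/day × 30 days = 90 h
Energy = 1.24 kW × 90 h = 111.6 kWh
Cost = 111.6 kWh × $0.29/kWh = $32.36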